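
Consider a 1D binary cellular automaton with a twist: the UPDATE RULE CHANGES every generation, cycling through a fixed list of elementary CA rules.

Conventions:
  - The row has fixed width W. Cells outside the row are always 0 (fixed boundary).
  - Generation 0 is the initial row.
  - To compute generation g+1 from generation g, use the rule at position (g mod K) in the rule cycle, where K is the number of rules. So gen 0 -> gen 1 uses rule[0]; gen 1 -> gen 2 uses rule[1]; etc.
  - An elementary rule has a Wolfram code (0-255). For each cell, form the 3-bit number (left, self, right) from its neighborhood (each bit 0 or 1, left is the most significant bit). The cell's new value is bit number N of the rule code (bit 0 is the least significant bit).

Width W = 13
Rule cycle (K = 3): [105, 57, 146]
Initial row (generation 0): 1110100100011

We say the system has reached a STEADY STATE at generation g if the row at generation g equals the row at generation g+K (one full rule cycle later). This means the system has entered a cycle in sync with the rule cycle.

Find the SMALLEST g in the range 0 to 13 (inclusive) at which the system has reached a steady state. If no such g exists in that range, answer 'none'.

Answer: none

Derivation:
Gen 0: 1110100100011
Gen 1 (rule 105): 1011000001011
Gen 2 (rule 57): 0110111100110
Gen 3 (rule 146): 1000011011001
Gen 4 (rule 105): 0011011111000
Gen 5 (rule 57): 1010110000111
Gen 6 (rule 146): 0000001001010
Gen 7 (rule 105): 1111100000100
Gen 8 (rule 57): 1000011110011
Gen 9 (rule 146): 0100101101100
Gen 10 (rule 105): 0000011111101
Gen 11 (rule 57): 1111010000010
Gen 12 (rule 146): 0110001000101
Gen 13 (rule 105): 0110100010010
Gen 14 (rule 57): 0101011001001
Gen 15 (rule 146): 1000000110110
Gen 16 (rule 105): 0011110111110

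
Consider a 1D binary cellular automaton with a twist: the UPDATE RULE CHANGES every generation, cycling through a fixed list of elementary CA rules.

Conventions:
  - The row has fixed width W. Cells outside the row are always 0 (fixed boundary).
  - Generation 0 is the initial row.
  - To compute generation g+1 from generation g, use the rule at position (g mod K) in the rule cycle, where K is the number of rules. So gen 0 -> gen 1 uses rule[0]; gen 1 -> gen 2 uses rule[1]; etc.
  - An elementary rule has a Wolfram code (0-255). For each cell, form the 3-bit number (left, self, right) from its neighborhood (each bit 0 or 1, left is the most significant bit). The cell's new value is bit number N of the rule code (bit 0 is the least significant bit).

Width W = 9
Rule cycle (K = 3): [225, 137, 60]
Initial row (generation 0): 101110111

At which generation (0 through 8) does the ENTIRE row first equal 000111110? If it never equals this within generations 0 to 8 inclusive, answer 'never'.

Gen 0: 101110111
Gen 1 (rule 225): 010111011
Gen 2 (rule 137): 000110010
Gen 3 (rule 60): 000101011
Gen 4 (rule 225): 110010101
Gen 5 (rule 137): 100000000
Gen 6 (rule 60): 110000000
Gen 7 (rule 225): 010111111
Gen 8 (rule 137): 000111110

Answer: 8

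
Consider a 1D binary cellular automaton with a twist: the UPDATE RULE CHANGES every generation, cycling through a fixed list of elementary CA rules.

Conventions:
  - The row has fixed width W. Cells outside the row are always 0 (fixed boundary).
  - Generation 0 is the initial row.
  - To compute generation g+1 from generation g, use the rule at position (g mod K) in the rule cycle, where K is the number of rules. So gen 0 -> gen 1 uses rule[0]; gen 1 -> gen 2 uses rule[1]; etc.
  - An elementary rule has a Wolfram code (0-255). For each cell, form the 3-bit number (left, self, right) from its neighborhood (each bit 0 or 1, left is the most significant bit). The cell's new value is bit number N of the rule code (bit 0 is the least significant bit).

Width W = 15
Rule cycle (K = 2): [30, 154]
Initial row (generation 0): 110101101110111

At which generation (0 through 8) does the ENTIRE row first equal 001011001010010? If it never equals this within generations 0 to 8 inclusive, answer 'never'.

Gen 0: 110101101110111
Gen 1 (rule 30): 100101001000100
Gen 2 (rule 154): 011000110101010
Gen 3 (rule 30): 110101100101011
Gen 4 (rule 154): 100001011000010
Gen 5 (rule 30): 110011010100111
Gen 6 (rule 154): 101110000011110
Gen 7 (rule 30): 101001000110001
Gen 8 (rule 154): 000110101101010

Answer: never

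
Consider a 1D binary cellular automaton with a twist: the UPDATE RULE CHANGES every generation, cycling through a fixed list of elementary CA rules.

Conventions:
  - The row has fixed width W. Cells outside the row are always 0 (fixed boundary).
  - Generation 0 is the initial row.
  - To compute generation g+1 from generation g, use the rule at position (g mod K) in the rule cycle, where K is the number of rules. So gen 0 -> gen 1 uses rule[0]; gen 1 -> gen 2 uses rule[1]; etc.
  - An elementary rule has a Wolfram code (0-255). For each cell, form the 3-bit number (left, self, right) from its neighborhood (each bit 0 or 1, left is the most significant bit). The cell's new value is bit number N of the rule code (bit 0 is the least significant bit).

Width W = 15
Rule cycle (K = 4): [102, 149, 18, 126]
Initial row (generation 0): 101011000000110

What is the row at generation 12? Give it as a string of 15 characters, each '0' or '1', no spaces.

Answer: 000000000000000

Derivation:
Gen 0: 101011000000110
Gen 1 (rule 102): 111101000001010
Gen 2 (rule 149): 011001111101011
Gen 3 (rule 18): 100110000000000
Gen 4 (rule 126): 111111000000000
Gen 5 (rule 102): 000001000000000
Gen 6 (rule 149): 111101111111111
Gen 7 (rule 18): 000000000000000
Gen 8 (rule 126): 000000000000000
Gen 9 (rule 102): 000000000000000
Gen 10 (rule 149): 111111111111111
Gen 11 (rule 18): 000000000000000
Gen 12 (rule 126): 000000000000000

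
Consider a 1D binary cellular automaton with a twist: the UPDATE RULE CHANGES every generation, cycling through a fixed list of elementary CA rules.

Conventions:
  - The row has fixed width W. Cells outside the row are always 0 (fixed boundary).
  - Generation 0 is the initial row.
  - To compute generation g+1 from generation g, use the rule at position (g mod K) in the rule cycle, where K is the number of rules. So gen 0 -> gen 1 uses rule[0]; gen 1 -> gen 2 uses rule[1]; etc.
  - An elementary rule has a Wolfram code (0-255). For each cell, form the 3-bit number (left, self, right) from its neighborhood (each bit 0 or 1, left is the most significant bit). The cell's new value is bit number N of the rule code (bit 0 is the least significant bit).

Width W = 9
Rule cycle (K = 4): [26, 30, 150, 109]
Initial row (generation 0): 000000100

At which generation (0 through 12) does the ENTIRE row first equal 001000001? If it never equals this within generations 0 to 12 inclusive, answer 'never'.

Answer: 9

Derivation:
Gen 0: 000000100
Gen 1 (rule 26): 000001010
Gen 2 (rule 30): 000011011
Gen 3 (rule 150): 000100000
Gen 4 (rule 109): 110101111
Gen 5 (rule 26): 100001000
Gen 6 (rule 30): 110011100
Gen 7 (rule 150): 001101010
Gen 8 (rule 109): 101111110
Gen 9 (rule 26): 001000001
Gen 10 (rule 30): 011100011
Gen 11 (rule 150): 101010100
Gen 12 (rule 109): 111111101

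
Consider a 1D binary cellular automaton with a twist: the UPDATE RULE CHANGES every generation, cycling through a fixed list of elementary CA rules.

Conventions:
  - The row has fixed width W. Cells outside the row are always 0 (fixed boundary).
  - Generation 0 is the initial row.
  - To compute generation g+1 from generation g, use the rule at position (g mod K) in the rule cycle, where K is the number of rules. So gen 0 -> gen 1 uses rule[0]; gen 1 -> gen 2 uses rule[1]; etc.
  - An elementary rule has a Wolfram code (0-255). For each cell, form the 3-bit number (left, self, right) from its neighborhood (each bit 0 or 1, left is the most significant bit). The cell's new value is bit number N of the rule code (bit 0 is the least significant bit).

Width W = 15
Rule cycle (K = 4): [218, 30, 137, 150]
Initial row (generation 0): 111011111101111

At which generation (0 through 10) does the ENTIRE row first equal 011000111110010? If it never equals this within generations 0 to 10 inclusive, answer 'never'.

Answer: never

Derivation:
Gen 0: 111011111101111
Gen 1 (rule 218): 111011111101111
Gen 2 (rule 30): 100010000001000
Gen 3 (rule 137): 001000111100011
Gen 4 (rule 150): 011101011010100
Gen 5 (rule 218): 111100011000010
Gen 6 (rule 30): 100010110100111
Gen 7 (rule 137): 001000100000110
Gen 8 (rule 150): 011101110001001
Gen 9 (rule 218): 111101111010110
Gen 10 (rule 30): 100001000010101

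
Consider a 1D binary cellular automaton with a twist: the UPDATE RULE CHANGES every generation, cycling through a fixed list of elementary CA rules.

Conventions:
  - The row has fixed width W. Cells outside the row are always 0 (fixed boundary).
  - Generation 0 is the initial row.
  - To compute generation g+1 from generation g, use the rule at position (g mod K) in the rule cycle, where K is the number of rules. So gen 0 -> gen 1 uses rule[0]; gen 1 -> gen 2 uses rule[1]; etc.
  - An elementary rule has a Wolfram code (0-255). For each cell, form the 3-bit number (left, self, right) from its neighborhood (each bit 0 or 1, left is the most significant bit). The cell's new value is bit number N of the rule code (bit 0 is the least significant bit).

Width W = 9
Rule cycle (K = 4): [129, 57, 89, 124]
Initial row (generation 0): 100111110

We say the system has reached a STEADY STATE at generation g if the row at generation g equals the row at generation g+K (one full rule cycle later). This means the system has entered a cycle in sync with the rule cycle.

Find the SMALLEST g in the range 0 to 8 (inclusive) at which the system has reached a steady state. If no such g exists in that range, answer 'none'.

Answer: none

Derivation:
Gen 0: 100111110
Gen 1 (rule 129): 000011100
Gen 2 (rule 57): 111010011
Gen 3 (rule 89): 101001011
Gen 4 (rule 124): 111101111
Gen 5 (rule 129): 011000110
Gen 6 (rule 57): 010110101
Gen 7 (rule 89): 000110000
Gen 8 (rule 124): 000111000
Gen 9 (rule 129): 110010011
Gen 10 (rule 57): 101001010
Gen 11 (rule 89): 000100001
Gen 12 (rule 124): 000110001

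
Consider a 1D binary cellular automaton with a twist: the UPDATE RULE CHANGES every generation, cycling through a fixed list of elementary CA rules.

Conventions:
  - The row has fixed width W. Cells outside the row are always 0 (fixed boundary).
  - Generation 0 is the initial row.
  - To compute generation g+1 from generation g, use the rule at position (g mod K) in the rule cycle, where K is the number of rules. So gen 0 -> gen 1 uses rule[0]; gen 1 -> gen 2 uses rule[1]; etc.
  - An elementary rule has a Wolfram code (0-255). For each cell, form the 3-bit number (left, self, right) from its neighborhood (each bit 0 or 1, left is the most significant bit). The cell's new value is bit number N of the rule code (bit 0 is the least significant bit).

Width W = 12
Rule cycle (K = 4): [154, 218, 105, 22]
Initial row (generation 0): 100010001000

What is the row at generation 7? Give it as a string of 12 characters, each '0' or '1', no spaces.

Gen 0: 100010001000
Gen 1 (rule 154): 010101010100
Gen 2 (rule 218): 100000000010
Gen 3 (rule 105): 001111111000
Gen 4 (rule 22): 010000000100
Gen 5 (rule 154): 101000001010
Gen 6 (rule 218): 000100010001
Gen 7 (rule 105): 110001000100

Answer: 110001000100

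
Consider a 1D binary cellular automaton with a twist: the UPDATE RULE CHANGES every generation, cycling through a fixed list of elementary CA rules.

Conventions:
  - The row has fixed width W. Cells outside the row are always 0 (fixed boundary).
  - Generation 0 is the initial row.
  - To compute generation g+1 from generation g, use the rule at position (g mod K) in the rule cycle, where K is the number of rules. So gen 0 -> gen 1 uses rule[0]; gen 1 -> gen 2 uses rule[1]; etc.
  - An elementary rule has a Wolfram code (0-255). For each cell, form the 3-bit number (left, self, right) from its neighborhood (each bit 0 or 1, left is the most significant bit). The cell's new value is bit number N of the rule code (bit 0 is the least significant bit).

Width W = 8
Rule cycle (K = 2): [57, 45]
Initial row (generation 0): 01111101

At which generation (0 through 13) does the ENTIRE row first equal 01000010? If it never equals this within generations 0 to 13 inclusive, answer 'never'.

Gen 0: 01111101
Gen 1 (rule 57): 01000010
Gen 2 (rule 45): 01011010
Gen 3 (rule 57): 00110101
Gen 4 (rule 45): 10101111
Gen 5 (rule 57): 01011000
Gen 6 (rule 45): 01110011
Gen 7 (rule 57): 01001010
Gen 8 (rule 45): 01001110
Gen 9 (rule 57): 00101001
Gen 10 (rule 45): 10111001
Gen 11 (rule 57): 01100100
Gen 12 (rule 45): 01000101
Gen 13 (rule 57): 00110010

Answer: 1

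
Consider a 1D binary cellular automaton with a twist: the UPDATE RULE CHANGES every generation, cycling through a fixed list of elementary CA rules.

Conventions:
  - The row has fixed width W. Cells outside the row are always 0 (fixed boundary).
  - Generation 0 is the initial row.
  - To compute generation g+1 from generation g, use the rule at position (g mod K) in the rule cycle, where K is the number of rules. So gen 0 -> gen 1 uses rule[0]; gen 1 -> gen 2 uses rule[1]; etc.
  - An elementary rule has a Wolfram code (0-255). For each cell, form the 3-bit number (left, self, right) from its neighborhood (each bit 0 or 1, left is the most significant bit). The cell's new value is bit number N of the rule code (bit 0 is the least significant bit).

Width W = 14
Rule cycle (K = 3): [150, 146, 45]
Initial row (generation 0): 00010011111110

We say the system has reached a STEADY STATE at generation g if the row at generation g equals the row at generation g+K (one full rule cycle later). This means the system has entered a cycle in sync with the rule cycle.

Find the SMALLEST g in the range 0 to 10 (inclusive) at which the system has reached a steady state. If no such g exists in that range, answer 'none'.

Answer: none

Derivation:
Gen 0: 00010011111110
Gen 1 (rule 150): 00111101111101
Gen 2 (rule 146): 01011000111000
Gen 3 (rule 45): 01110010100011
Gen 4 (rule 150): 10101110110100
Gen 5 (rule 146): 00000100000010
Gen 6 (rule 45): 11110101111010
Gen 7 (rule 150): 01100100110011
Gen 8 (rule 146): 10011011001100
Gen 9 (rule 45): 10010110001001
Gen 10 (rule 150): 11110001011111
Gen 11 (rule 146): 01101010001110
Gen 12 (rule 45): 01011110101000
Gen 13 (rule 150): 11001100101100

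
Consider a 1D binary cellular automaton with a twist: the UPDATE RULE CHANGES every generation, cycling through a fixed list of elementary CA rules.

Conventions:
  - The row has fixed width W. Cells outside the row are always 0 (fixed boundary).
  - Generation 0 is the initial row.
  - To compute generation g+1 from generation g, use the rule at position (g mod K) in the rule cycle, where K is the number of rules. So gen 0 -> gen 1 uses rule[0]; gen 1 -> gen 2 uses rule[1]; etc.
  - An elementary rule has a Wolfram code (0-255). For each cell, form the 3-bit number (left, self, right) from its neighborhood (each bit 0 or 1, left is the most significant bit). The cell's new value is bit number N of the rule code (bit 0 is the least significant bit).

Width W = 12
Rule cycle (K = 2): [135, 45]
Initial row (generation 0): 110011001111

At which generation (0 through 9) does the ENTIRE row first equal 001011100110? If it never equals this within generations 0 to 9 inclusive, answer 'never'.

Gen 0: 110011001111
Gen 1 (rule 135): 000100010110
Gen 2 (rule 45): 110101011100
Gen 3 (rule 135): 000101001001
Gen 4 (rule 45): 110111001001
Gen 5 (rule 135): 000010011011
Gen 6 (rule 45): 111010010110
Gen 7 (rule 135): 010010110000
Gen 8 (rule 45): 010011100111
Gen 9 (rule 135): 110101001010

Answer: never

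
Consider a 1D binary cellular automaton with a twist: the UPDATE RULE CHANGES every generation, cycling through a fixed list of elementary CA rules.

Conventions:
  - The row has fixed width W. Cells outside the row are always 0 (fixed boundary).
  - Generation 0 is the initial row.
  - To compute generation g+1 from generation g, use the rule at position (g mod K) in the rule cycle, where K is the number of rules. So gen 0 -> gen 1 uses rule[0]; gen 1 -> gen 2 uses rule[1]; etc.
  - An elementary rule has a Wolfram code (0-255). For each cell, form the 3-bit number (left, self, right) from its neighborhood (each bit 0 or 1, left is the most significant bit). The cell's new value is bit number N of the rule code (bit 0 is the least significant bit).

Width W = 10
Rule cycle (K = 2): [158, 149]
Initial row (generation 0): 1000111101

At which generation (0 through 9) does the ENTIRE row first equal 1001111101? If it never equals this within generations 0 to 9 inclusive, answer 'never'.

Answer: never

Derivation:
Gen 0: 1000111101
Gen 1 (rule 158): 1101111001
Gen 2 (rule 149): 0000110101
Gen 3 (rule 158): 0001100101
Gen 4 (rule 149): 1100010101
Gen 5 (rule 158): 1010110101
Gen 6 (rule 149): 1010000101
Gen 7 (rule 158): 1011001101
Gen 8 (rule 149): 1000100001
Gen 9 (rule 158): 1101110011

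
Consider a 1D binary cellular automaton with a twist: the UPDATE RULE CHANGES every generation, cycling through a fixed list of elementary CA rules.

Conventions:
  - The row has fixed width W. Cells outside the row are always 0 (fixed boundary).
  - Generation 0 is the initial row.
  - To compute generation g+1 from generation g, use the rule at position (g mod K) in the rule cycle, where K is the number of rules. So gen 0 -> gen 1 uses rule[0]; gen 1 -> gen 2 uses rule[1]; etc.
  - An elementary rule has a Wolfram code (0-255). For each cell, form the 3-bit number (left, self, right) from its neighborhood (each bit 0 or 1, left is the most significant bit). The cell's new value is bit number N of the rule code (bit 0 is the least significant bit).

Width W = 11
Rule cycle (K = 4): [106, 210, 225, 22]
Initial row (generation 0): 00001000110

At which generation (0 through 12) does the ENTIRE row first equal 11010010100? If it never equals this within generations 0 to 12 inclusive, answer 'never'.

Answer: never

Derivation:
Gen 0: 00001000110
Gen 1 (rule 106): 00010001110
Gen 2 (rule 210): 00101010111
Gen 3 (rule 225): 10010101011
Gen 4 (rule 22): 11110101000
Gen 5 (rule 106): 10011010000
Gen 6 (rule 210): 01101001000
Gen 7 (rule 225): 00110000011
Gen 8 (rule 22): 01001000100
Gen 9 (rule 106): 10010001000
Gen 10 (rule 210): 01101010100
Gen 11 (rule 225): 00110101001
Gen 12 (rule 22): 01000101111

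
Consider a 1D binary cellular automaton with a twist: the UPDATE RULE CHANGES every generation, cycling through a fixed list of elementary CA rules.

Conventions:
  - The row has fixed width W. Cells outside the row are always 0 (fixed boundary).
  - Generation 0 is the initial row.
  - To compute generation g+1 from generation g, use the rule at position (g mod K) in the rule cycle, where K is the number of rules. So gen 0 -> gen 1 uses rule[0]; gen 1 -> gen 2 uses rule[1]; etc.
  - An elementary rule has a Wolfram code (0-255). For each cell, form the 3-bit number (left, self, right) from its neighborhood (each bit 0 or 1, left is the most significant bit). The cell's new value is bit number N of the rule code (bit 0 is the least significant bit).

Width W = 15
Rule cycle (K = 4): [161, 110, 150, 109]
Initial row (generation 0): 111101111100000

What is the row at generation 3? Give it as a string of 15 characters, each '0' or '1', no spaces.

Answer: 011111001000111

Derivation:
Gen 0: 111101111100000
Gen 1 (rule 161): 011010111001111
Gen 2 (rule 110): 111111101011001
Gen 3 (rule 150): 011111001000111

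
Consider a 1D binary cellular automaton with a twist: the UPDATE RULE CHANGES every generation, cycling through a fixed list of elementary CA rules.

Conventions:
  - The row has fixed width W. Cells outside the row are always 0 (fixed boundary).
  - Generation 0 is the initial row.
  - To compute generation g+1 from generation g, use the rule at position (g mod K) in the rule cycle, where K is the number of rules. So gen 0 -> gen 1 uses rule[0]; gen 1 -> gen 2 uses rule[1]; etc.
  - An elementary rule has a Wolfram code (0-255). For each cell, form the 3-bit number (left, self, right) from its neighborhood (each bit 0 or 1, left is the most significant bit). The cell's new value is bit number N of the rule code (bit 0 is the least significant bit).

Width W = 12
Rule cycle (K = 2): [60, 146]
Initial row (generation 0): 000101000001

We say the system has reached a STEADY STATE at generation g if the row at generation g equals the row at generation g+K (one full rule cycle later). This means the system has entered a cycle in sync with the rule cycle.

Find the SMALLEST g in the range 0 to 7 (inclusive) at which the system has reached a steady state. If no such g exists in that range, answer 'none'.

Answer: none

Derivation:
Gen 0: 000101000001
Gen 1 (rule 60): 000111100001
Gen 2 (rule 146): 001011010010
Gen 3 (rule 60): 001110111011
Gen 4 (rule 146): 010100010000
Gen 5 (rule 60): 011110011000
Gen 6 (rule 146): 101101100100
Gen 7 (rule 60): 111011010110
Gen 8 (rule 146): 010000000001
Gen 9 (rule 60): 011000000001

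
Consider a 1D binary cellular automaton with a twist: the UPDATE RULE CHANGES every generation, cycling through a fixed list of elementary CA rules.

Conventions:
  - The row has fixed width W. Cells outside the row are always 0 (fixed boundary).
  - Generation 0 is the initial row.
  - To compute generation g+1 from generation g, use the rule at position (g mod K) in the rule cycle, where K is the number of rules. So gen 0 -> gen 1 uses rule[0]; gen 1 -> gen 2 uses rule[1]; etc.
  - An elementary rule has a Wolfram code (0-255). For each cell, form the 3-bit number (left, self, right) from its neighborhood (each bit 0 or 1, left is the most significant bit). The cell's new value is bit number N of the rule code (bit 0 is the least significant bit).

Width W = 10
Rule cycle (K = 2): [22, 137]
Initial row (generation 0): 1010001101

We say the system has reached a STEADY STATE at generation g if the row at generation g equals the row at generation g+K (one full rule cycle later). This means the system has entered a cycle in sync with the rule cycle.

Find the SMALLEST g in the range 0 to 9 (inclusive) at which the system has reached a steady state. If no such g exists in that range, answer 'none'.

Gen 0: 1010001101
Gen 1 (rule 22): 1011010001
Gen 2 (rule 137): 0010000100
Gen 3 (rule 22): 0111001110
Gen 4 (rule 137): 0110001100
Gen 5 (rule 22): 1001010010
Gen 6 (rule 137): 0000000000
Gen 7 (rule 22): 0000000000
Gen 8 (rule 137): 1111111111
Gen 9 (rule 22): 0000000000
Gen 10 (rule 137): 1111111111
Gen 11 (rule 22): 0000000000

Answer: 7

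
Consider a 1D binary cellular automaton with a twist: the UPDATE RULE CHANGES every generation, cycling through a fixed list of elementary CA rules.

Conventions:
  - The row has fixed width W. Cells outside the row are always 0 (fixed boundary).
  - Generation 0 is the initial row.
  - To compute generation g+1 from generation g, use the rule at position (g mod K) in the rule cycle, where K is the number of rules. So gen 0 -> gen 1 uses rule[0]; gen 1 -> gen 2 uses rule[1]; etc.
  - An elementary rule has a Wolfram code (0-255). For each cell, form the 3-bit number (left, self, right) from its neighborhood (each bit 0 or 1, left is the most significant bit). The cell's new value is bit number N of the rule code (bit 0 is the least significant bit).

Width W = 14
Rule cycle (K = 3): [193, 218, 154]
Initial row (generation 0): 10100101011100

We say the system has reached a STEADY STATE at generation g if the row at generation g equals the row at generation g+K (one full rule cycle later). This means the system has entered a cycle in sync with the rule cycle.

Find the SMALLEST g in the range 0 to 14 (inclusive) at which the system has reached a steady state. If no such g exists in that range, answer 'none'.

Answer: 5

Derivation:
Gen 0: 10100101011100
Gen 1 (rule 193): 00000000001101
Gen 2 (rule 218): 00000000011100
Gen 3 (rule 154): 00000000111010
Gen 4 (rule 193): 11111110011000
Gen 5 (rule 218): 11111111111100
Gen 6 (rule 154): 11111111111010
Gen 7 (rule 193): 01111111111000
Gen 8 (rule 218): 11111111111100
Gen 9 (rule 154): 11111111111010
Gen 10 (rule 193): 01111111111000
Gen 11 (rule 218): 11111111111100
Gen 12 (rule 154): 11111111111010
Gen 13 (rule 193): 01111111111000
Gen 14 (rule 218): 11111111111100
Gen 15 (rule 154): 11111111111010
Gen 16 (rule 193): 01111111111000
Gen 17 (rule 218): 11111111111100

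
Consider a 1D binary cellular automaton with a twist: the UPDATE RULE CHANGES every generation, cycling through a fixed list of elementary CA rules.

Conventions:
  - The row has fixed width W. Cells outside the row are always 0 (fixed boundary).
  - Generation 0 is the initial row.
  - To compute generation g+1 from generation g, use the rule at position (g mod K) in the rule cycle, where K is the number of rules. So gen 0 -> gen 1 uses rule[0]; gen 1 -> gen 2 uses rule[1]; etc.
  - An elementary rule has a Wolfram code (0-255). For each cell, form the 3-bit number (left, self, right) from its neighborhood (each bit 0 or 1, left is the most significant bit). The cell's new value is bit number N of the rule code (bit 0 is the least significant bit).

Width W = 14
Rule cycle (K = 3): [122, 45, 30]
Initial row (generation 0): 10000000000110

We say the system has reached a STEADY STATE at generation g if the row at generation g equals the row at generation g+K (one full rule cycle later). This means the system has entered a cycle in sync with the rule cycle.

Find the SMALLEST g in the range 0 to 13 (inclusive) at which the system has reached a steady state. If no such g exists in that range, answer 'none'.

Answer: none

Derivation:
Gen 0: 10000000000110
Gen 1 (rule 122): 01000000001111
Gen 2 (rule 45): 01011111101000
Gen 3 (rule 30): 11010000001100
Gen 4 (rule 122): 11101000011110
Gen 5 (rule 45): 10011011010000
Gen 6 (rule 30): 11110010011000
Gen 7 (rule 122): 10011101111100
Gen 8 (rule 45): 10010011000001
Gen 9 (rule 30): 11111110100011
Gen 10 (rule 122): 10000011010111
Gen 11 (rule 45): 10111010111100
Gen 12 (rule 30): 10100010100010
Gen 13 (rule 122): 01010101010101
Gen 14 (rule 45): 01111111111111
Gen 15 (rule 30): 11000000000000
Gen 16 (rule 122): 11100000000000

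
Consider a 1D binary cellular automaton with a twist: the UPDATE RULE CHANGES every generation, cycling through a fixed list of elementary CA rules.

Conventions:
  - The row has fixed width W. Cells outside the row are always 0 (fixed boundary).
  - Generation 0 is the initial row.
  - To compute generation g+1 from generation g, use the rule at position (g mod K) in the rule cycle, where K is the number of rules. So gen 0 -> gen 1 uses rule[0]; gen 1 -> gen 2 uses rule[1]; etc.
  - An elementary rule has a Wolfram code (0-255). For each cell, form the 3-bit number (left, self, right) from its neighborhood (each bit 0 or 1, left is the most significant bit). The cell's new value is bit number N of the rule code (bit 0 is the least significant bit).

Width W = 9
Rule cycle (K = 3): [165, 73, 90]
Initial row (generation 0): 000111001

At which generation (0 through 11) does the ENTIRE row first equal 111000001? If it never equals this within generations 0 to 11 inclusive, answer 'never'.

Answer: never

Derivation:
Gen 0: 000111001
Gen 1 (rule 165): 110010001
Gen 2 (rule 73): 110000100
Gen 3 (rule 90): 111001010
Gen 4 (rule 165): 010001110
Gen 5 (rule 73): 000101010
Gen 6 (rule 90): 001000001
Gen 7 (rule 165): 101011101
Gen 8 (rule 73): 000010100
Gen 9 (rule 90): 000100010
Gen 10 (rule 165): 110101010
Gen 11 (rule 73): 110000000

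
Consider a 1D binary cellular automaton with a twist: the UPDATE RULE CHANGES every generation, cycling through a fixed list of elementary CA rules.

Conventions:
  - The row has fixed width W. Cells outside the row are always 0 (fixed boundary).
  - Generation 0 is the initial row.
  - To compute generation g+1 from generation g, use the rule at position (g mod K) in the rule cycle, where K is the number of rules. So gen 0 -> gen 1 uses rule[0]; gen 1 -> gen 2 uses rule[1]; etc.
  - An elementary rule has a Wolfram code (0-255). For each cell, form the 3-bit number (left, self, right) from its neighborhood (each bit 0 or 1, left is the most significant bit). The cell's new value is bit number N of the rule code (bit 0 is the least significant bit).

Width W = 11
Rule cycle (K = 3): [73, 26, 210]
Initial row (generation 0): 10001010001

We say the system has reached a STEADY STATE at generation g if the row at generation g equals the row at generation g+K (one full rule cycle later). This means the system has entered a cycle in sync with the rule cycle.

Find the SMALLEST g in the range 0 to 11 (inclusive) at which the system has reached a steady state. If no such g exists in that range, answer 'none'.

Gen 0: 10001010001
Gen 1 (rule 73): 00100000100
Gen 2 (rule 26): 01010001010
Gen 3 (rule 210): 10001010001
Gen 4 (rule 73): 00100000100
Gen 5 (rule 26): 01010001010
Gen 6 (rule 210): 10001010001
Gen 7 (rule 73): 00100000100
Gen 8 (rule 26): 01010001010
Gen 9 (rule 210): 10001010001
Gen 10 (rule 73): 00100000100
Gen 11 (rule 26): 01010001010
Gen 12 (rule 210): 10001010001
Gen 13 (rule 73): 00100000100
Gen 14 (rule 26): 01010001010

Answer: 0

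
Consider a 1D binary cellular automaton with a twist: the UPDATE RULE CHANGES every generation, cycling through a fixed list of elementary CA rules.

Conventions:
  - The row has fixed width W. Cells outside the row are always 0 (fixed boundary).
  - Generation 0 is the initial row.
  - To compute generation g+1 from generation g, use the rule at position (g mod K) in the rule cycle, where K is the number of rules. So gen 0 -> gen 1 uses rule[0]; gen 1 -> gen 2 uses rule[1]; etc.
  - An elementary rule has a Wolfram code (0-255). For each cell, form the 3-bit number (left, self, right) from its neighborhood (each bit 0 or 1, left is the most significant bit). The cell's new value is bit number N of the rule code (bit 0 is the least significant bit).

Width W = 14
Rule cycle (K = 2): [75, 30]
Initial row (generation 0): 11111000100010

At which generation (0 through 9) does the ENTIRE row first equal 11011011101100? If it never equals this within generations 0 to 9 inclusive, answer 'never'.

Answer: never

Derivation:
Gen 0: 11111000100010
Gen 1 (rule 75): 10001011001100
Gen 2 (rule 30): 11011010111010
Gen 3 (rule 75): 11011000101000
Gen 4 (rule 30): 10010101101100
Gen 5 (rule 75): 00100001101101
Gen 6 (rule 30): 01110011001001
Gen 7 (rule 75): 11010111010010
Gen 8 (rule 30): 10010100011111
Gen 9 (rule 75): 00100001110001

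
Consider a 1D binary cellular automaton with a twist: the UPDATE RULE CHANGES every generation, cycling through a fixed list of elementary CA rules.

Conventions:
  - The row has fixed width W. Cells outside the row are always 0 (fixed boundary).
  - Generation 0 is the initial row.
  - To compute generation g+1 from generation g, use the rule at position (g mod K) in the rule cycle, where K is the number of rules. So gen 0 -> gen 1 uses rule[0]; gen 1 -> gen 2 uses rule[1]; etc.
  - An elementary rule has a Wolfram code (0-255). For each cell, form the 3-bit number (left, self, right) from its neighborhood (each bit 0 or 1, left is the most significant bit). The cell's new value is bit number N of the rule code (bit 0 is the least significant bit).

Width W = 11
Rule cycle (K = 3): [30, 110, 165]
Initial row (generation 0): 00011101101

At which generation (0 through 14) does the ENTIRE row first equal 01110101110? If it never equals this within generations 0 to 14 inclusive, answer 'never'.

Answer: 9

Derivation:
Gen 0: 00011101101
Gen 1 (rule 30): 00110001001
Gen 2 (rule 110): 01110011011
Gen 3 (rule 165): 00100000100
Gen 4 (rule 30): 01110001110
Gen 5 (rule 110): 11010011010
Gen 6 (rule 165): 00110000110
Gen 7 (rule 30): 01101001101
Gen 8 (rule 110): 11111011111
Gen 9 (rule 165): 01110101110
Gen 10 (rule 30): 11000101001
Gen 11 (rule 110): 11001111011
Gen 12 (rule 165): 00000110100
Gen 13 (rule 30): 00001100110
Gen 14 (rule 110): 00011101110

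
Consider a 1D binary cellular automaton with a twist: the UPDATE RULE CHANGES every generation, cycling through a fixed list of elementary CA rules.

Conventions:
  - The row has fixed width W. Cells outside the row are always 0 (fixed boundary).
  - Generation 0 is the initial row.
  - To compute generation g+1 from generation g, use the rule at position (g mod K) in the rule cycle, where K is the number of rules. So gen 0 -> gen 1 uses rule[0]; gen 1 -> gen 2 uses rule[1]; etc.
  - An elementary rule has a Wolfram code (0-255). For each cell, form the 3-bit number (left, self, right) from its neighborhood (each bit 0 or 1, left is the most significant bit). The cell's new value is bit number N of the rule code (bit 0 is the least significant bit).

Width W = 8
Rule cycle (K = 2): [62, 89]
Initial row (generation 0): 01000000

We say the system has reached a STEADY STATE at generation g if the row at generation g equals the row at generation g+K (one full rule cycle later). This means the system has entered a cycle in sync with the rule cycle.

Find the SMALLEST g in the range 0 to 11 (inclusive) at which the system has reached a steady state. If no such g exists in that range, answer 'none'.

Answer: 1

Derivation:
Gen 0: 01000000
Gen 1 (rule 62): 11100000
Gen 2 (rule 89): 10111111
Gen 3 (rule 62): 11100000
Gen 4 (rule 89): 10111111
Gen 5 (rule 62): 11100000
Gen 6 (rule 89): 10111111
Gen 7 (rule 62): 11100000
Gen 8 (rule 89): 10111111
Gen 9 (rule 62): 11100000
Gen 10 (rule 89): 10111111
Gen 11 (rule 62): 11100000
Gen 12 (rule 89): 10111111
Gen 13 (rule 62): 11100000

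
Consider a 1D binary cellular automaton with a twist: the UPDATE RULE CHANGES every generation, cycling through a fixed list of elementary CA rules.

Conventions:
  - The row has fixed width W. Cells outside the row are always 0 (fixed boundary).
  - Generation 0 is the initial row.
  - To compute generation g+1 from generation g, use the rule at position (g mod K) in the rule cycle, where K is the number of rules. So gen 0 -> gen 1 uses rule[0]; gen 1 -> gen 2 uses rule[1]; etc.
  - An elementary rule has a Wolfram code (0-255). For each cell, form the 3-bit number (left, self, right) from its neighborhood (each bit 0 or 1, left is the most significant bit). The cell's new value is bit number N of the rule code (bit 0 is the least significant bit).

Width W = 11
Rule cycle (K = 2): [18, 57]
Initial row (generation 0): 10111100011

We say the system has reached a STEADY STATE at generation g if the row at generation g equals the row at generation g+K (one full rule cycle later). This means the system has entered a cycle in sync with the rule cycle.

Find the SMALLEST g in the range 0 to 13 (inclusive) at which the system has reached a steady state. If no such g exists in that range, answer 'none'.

Answer: 5

Derivation:
Gen 0: 10111100011
Gen 1 (rule 18): 00000010100
Gen 2 (rule 57): 11111001011
Gen 3 (rule 18): 00000110000
Gen 4 (rule 57): 11110101111
Gen 5 (rule 18): 00000000000
Gen 6 (rule 57): 11111111111
Gen 7 (rule 18): 00000000000
Gen 8 (rule 57): 11111111111
Gen 9 (rule 18): 00000000000
Gen 10 (rule 57): 11111111111
Gen 11 (rule 18): 00000000000
Gen 12 (rule 57): 11111111111
Gen 13 (rule 18): 00000000000
Gen 14 (rule 57): 11111111111
Gen 15 (rule 18): 00000000000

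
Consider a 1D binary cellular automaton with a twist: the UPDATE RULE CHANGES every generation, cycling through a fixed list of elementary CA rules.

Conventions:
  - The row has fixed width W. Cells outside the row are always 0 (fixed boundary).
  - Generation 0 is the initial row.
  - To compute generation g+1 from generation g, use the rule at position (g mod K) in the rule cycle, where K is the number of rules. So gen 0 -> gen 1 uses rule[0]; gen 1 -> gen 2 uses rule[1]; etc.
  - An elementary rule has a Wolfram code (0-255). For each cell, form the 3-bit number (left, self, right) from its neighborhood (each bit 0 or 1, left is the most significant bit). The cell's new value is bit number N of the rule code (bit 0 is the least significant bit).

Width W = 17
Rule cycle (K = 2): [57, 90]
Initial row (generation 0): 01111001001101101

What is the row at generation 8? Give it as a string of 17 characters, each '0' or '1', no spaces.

Answer: 00001000011111110

Derivation:
Gen 0: 01111001001101101
Gen 1 (rule 57): 01000100101011010
Gen 2 (rule 90): 10101011000011001
Gen 3 (rule 57): 01010110111010100
Gen 4 (rule 90): 10000110101000010
Gen 5 (rule 57): 01110101010111001
Gen 6 (rule 90): 11010000000101110
Gen 7 (rule 57): 10101111110011001
Gen 8 (rule 90): 00001000011111110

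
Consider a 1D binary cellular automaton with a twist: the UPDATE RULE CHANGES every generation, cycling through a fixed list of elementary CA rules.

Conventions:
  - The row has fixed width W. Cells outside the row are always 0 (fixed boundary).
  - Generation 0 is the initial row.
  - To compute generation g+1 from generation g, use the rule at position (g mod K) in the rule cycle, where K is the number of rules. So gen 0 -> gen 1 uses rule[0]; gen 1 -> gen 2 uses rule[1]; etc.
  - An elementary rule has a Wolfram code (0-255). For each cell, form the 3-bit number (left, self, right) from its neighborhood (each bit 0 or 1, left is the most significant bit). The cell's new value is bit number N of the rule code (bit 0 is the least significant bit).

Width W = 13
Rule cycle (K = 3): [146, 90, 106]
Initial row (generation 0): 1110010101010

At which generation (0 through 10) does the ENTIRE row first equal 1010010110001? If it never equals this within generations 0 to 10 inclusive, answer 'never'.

Answer: 5

Derivation:
Gen 0: 1110010101010
Gen 1 (rule 146): 0101100000001
Gen 2 (rule 90): 1001110000010
Gen 3 (rule 106): 0011010000100
Gen 4 (rule 146): 0100001001010
Gen 5 (rule 90): 1010010110001
Gen 6 (rule 106): 0100101110010
Gen 7 (rule 146): 1011000101101
Gen 8 (rule 90): 0011101001100
Gen 9 (rule 106): 0110110011100
Gen 10 (rule 146): 1000001101010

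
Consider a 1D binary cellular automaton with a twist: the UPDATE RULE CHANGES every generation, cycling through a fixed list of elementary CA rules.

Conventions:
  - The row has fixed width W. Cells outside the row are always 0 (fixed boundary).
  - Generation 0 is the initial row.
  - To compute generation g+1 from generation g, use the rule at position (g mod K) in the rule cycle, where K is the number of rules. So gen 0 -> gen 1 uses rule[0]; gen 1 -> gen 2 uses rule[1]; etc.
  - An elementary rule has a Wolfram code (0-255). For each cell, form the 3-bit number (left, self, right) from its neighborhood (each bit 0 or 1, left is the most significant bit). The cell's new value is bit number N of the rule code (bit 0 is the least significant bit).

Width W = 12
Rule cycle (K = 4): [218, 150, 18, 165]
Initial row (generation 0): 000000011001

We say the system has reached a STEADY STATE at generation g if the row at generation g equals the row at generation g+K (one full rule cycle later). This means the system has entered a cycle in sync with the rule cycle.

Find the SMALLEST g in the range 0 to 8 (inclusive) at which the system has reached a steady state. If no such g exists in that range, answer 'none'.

Gen 0: 000000011001
Gen 1 (rule 218): 000000111110
Gen 2 (rule 150): 000001011101
Gen 3 (rule 18): 000010000000
Gen 4 (rule 165): 111010111111
Gen 5 (rule 218): 111000111111
Gen 6 (rule 150): 010101011110
Gen 7 (rule 18): 100000000001
Gen 8 (rule 165): 101111111101
Gen 9 (rule 218): 001111111100
Gen 10 (rule 150): 010111111010
Gen 11 (rule 18): 100000000001
Gen 12 (rule 165): 101111111101

Answer: 7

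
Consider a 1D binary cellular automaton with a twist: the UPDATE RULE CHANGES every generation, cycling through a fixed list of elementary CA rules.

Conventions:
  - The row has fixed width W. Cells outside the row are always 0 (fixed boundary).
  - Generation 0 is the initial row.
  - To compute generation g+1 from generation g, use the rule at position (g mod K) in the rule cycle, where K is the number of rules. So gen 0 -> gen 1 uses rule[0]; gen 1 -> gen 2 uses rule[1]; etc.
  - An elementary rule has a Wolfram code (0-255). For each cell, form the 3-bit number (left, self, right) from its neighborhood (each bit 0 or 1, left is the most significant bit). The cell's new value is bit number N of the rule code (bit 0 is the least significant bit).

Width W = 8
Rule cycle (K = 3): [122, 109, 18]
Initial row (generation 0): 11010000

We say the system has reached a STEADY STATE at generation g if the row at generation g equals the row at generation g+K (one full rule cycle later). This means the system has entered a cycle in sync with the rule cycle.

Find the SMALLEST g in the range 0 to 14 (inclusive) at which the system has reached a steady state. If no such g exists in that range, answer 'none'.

Answer: 3

Derivation:
Gen 0: 11010000
Gen 1 (rule 122): 11101000
Gen 2 (rule 109): 10111011
Gen 3 (rule 18): 00000000
Gen 4 (rule 122): 00000000
Gen 5 (rule 109): 11111111
Gen 6 (rule 18): 00000000
Gen 7 (rule 122): 00000000
Gen 8 (rule 109): 11111111
Gen 9 (rule 18): 00000000
Gen 10 (rule 122): 00000000
Gen 11 (rule 109): 11111111
Gen 12 (rule 18): 00000000
Gen 13 (rule 122): 00000000
Gen 14 (rule 109): 11111111
Gen 15 (rule 18): 00000000
Gen 16 (rule 122): 00000000
Gen 17 (rule 109): 11111111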